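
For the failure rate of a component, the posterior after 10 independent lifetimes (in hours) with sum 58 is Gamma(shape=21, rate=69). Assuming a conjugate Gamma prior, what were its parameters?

For an exponential likelihood with a Gamma(α, β) prior on the rate, n observations with total T give posterior Gamma(α+n, β+T).
So α = 21 − 10 = 11 and β = 69 − 58 = 11.

Gamma(shape=11, rate=11)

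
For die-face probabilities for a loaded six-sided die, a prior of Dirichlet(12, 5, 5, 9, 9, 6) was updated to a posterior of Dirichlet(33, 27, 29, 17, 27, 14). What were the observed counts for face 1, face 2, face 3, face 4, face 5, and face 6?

counts (21, 22, 24, 8, 18, 8)

For a Dirichlet(α) prior with multinomial counts c, the posterior is Dirichlet(α + c) componentwise.
Counts are posterior − prior componentwise: 33−12=21, 27−5=22, 29−5=24, 17−9=8, 27−9=18, 14−6=8.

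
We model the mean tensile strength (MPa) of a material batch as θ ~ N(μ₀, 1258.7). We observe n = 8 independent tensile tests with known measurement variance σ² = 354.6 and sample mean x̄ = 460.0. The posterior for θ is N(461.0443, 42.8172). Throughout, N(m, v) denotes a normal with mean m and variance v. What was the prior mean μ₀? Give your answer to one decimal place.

The posterior mean is a precision-weighted average: μ_n = (τ₀μ₀ + τ_data·x̄)/(τ₀+τ_data), with τ₀=1/σ₀² and τ_data=n/σ².
Here τ₀ = 1/1258.7 = 0.000794 and τ_data = 8/354.6 = 0.022561, so τ_n = 0.023355.
Rearranging for μ₀: μ₀ = (μ_n·τ_n − τ_data·x̄)/τ₀ = (461.0443·0.023355 − 0.022561·460.0) / 0.000794 = 0.389630/0.000794 ≈ 490.7.

μ₀ = 490.7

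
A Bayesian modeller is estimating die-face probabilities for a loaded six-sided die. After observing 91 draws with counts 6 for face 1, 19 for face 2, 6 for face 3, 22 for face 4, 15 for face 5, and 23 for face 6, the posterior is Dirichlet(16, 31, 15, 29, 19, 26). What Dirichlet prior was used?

For a Dirichlet(α) prior with multinomial counts c, the posterior is Dirichlet(α + c) componentwise.
Subtract each count from the matching posterior parameter: 16−6=10, 31−19=12, 15−6=9, 29−22=7, 19−15=4, 26−23=3.

Dirichlet(10, 12, 9, 7, 4, 3)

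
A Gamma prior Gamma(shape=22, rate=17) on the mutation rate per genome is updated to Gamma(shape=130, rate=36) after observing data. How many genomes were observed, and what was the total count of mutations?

A Gamma(α, β) prior (rate parametrization) on a Poisson rate with n observations summing to S gives posterior Gamma(α+S, β+n).
Matching: Σxᵢ = 130 − 22 = 108 and n = 36 − 17 = 19.

n = 19 genomes with total 108 mutations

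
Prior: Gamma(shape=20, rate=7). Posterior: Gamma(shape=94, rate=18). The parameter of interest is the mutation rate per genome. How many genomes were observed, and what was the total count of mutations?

A Gamma(α, β) prior (rate parametrization) on a Poisson rate with n observations summing to S gives posterior Gamma(α+S, β+n).
Matching: Σxᵢ = 94 − 20 = 74 and n = 18 − 7 = 11.

n = 11 genomes with total 74 mutations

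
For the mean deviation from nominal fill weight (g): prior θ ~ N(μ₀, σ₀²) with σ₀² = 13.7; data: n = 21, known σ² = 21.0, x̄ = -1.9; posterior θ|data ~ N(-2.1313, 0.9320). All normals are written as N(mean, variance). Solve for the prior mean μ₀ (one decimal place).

μ₀ = -5.3

With known observation variance, the Normal–Normal posterior has precision τ_n = τ₀ + n/σ² and mean μ_n = (τ₀μ₀ + (n/σ²)x̄)/τ_n.
Here τ₀ = 1/13.7 = 0.072993 and τ_data = 21/21.0 = 1.000000, so τ_n = 1.072993.
Rearranging for μ₀: μ₀ = (μ_n·τ_n − τ_data·x̄)/τ₀ = (-2.1313·1.072993 − 1.000000·-1.9) / 0.072993 = -0.386870/0.072993 ≈ -5.3.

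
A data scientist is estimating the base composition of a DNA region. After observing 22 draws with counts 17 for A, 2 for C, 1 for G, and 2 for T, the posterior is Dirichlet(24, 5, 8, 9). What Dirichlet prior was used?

For a Dirichlet(α) prior with multinomial counts c, the posterior is Dirichlet(α + c) componentwise.
Subtract each count from the matching posterior parameter: 24−17=7, 5−2=3, 8−1=7, 9−2=7.

Dirichlet(7, 3, 7, 7)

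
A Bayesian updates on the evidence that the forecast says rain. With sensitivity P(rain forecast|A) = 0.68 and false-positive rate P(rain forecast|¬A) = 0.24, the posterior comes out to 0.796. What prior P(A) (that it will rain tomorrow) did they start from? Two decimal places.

Bayes' rule in odds form gives O(A|E) = O(A)·[P(E|A)/P(E|¬A)], hence O(A) = O(A|E)/LR.
Posterior odds = 0.796/(1−0.796) = 3.9020. LR = 0.68/0.24 = 2.8333.
Prior odds = 3.9020/2.8333 = 1.3772, so P(A) = 1.3772/(1+1.3772) ≈ 0.58.

P(A) = 0.58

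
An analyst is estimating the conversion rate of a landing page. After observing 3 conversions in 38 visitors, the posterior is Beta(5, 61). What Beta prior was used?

Beta(2, 26)

A Beta(a, b) prior with s successes and f failures in binomial data gives a Beta(a+s, b+f) posterior.
So a = 5 − 3 = 2 and b = 61 − 35 = 26.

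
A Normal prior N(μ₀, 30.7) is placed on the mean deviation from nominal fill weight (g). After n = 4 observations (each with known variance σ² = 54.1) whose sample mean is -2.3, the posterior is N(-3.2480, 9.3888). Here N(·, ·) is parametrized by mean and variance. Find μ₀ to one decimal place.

The posterior mean is a precision-weighted average: μ_n = (τ₀μ₀ + τ_data·x̄)/(τ₀+τ_data), with τ₀=1/σ₀² and τ_data=n/σ².
Here τ₀ = 1/30.7 = 0.032573 and τ_data = 4/54.1 = 0.073937, so τ_n = 0.106510.
Rearranging for μ₀: μ₀ = (μ_n·τ_n − τ_data·x̄)/τ₀ = (-3.2480·0.106510 − 0.073937·-2.3) / 0.032573 = -0.175889/0.032573 ≈ -5.4.

μ₀ = -5.4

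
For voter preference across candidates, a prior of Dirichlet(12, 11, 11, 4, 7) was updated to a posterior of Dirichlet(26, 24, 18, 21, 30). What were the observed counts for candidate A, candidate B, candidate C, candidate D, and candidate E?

counts (14, 13, 7, 17, 23)

For a Dirichlet(α) prior with multinomial counts c, the posterior is Dirichlet(α + c) componentwise.
Counts are posterior − prior componentwise: 26−12=14, 24−11=13, 18−11=7, 21−4=17, 30−7=23.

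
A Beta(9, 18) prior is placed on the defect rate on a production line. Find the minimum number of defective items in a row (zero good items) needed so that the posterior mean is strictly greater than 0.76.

After k defective items and 0 good items the posterior is Beta(9+k, 18), with mean (9+k)/(9+18+k).
Set (9+k)/(27+k) > 0.76 and solve: k > (0.76·27 − 9)/(1 − 0.76) = 48.000.
The smallest integer exceeding 48.000 is 49, and checking k=49: (58)/(76) = 0.7632 > 0.76.

k = 49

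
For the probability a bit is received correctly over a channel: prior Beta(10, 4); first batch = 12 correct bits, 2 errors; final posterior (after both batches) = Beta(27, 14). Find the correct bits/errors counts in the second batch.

5 correct bits and 8 errors

Because Beta–binomial updating is additive in the counts, the combined data contributed (α_post−α_prior, β_post−β_prior) successes and failures.
Total across both batches: 27−10=17 correct bits, 14−4=10 errors.
Subtract the first batch: 17−12=5 correct bits and 10−2=8 errors.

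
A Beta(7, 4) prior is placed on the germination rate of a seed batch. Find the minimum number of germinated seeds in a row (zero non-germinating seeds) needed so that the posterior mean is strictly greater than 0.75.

After k germinated seeds and 0 non-germinating seeds the posterior is Beta(7+k, 4), with mean (7+k)/(7+4+k).
Set (7+k)/(11+k) > 0.75 and solve: k > (0.75·11 − 7)/(1 − 0.75) = 5.000.
The smallest integer exceeding 5.000 is 6, and checking k=6: (13)/(17) = 0.7647 > 0.75.

k = 6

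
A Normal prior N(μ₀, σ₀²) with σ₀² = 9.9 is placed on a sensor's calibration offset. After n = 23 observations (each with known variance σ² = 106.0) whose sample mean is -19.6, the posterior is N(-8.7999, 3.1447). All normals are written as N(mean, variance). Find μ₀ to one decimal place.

μ₀ = 14.4

With known observation variance, the Normal–Normal posterior has precision τ_n = τ₀ + n/σ² and mean μ_n = (τ₀μ₀ + (n/σ²)x̄)/τ_n.
Here τ₀ = 1/9.9 = 0.101010 and τ_data = 23/106.0 = 0.216981, so τ_n = 0.317991.
Rearranging for μ₀: μ₀ = (μ_n·τ_n − τ_data·x̄)/τ₀ = (-8.7999·0.317991 − 0.216981·-19.6) / 0.101010 = 1.454539/0.101010 ≈ 14.4.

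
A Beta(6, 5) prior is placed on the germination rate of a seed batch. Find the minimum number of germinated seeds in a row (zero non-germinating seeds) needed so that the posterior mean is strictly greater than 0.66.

k = 4

After k germinated seeds and 0 non-germinating seeds the posterior is Beta(6+k, 5), with mean (6+k)/(6+5+k).
Set (6+k)/(11+k) > 0.66 and solve: k > (0.66·11 − 6)/(1 − 0.66) = 3.706.
The smallest integer exceeding 3.706 is 4, and checking k=4: (10)/(15) = 0.6667 > 0.66.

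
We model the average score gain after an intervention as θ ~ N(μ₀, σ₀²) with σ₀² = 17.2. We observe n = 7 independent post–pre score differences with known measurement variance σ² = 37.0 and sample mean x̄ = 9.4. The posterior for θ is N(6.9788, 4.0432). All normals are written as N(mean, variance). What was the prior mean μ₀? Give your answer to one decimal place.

μ₀ = -0.9

The posterior mean is a precision-weighted average: μ_n = (τ₀μ₀ + τ_data·x̄)/(τ₀+τ_data), with τ₀=1/σ₀² and τ_data=n/σ².
Here τ₀ = 1/17.2 = 0.058140 and τ_data = 7/37.0 = 0.189189, so τ_n = 0.247329.
Rearranging for μ₀: μ₀ = (μ_n·τ_n − τ_data·x̄)/τ₀ = (6.9788·0.247329 − 0.189189·9.4) / 0.058140 = -0.052317/0.058140 ≈ -0.9.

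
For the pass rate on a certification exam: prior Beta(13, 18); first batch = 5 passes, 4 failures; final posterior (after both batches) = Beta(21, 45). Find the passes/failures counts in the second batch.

3 passes and 23 failures

Sequential conjugate updates are equivalent to a single update on the pooled data, so total successes = posterior α − prior α and total failures = posterior β − prior β.
Total across both batches: 21−13=8 passes, 45−18=27 failures.
Subtract the first batch: 8−5=3 passes and 27−4=23 failures.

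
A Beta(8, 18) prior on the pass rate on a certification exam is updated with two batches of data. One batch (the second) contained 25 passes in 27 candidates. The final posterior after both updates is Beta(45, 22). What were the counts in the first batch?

Sequential conjugate updates are equivalent to a single update on the pooled data, so total successes = posterior α − prior α and total failures = posterior β − prior β.
Total across both batches: 45−8=37 passes, 22−18=4 failures.
Subtract the second batch: 37−25=12 passes and 4−2=2 failures.

12 passes and 2 failures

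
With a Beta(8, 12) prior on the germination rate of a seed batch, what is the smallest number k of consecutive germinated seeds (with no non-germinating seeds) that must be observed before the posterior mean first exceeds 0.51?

After k germinated seeds and 0 non-germinating seeds the posterior is Beta(8+k, 12), with mean (8+k)/(8+12+k).
Set (8+k)/(20+k) > 0.51 and solve: k > (0.51·20 − 8)/(1 − 0.51) = 4.490.
The smallest integer exceeding 4.490 is 5, and checking k=5: (13)/(25) = 0.5200 > 0.51.

k = 5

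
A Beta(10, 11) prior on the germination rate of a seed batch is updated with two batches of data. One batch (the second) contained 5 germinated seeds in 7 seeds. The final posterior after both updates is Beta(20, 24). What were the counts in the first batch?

Because Beta–binomial updating is additive in the counts, the combined data contributed (α_post−α_prior, β_post−β_prior) successes and failures.
Total across both batches: 20−10=10 germinated seeds, 24−11=13 non-germinating seeds.
Subtract the second batch: 10−5=5 germinated seeds and 13−2=11 non-germinating seeds.

5 germinated seeds and 11 non-germinating seeds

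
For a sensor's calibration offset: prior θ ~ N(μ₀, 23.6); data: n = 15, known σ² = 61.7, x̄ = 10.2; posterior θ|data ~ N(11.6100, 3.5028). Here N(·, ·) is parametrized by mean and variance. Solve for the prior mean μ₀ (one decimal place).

μ₀ = 19.7

With known observation variance, the Normal–Normal posterior has precision τ_n = τ₀ + n/σ² and mean μ_n = (τ₀μ₀ + (n/σ²)x̄)/τ_n.
Here τ₀ = 1/23.6 = 0.042373 and τ_data = 15/61.7 = 0.243112, so τ_n = 0.285485.
Rearranging for μ₀: μ₀ = (μ_n·τ_n − τ_data·x̄)/τ₀ = (11.6100·0.285485 − 0.243112·10.2) / 0.042373 = 0.834738/0.042373 ≈ 19.7.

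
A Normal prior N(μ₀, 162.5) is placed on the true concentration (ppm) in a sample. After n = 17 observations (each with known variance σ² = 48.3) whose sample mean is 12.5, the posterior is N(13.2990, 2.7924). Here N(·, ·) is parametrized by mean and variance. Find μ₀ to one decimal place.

μ₀ = 59.0

With known observation variance, the Normal–Normal posterior has precision τ_n = τ₀ + n/σ² and mean μ_n = (τ₀μ₀ + (n/σ²)x̄)/τ_n.
Here τ₀ = 1/162.5 = 0.006154 and τ_data = 17/48.3 = 0.351967, so τ_n = 0.358121.
Rearranging for μ₀: μ₀ = (μ_n·τ_n − τ_data·x̄)/τ₀ = (13.2990·0.358121 − 0.351967·12.5) / 0.006154 = 0.363064/0.006154 ≈ 59.0.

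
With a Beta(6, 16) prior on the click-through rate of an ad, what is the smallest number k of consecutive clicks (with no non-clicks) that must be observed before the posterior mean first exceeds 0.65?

After k clicks and 0 non-clicks the posterior is Beta(6+k, 16), with mean (6+k)/(6+16+k).
Set (6+k)/(22+k) > 0.65 and solve: k > (0.65·22 − 6)/(1 − 0.65) = 23.714.
The smallest integer exceeding 23.714 is 24.

k = 24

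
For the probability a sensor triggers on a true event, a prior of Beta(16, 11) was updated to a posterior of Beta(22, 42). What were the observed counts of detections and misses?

Under Beta–binomial conjugacy the posterior parameters are (α+s, β+f).
So s = 22 − 16 = 6 and f = 42 − 11 = 31.

6 detections and 31 misses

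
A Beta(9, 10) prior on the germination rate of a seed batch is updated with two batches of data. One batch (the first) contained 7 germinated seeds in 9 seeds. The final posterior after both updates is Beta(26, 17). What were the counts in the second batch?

Sequential conjugate updates are equivalent to a single update on the pooled data, so total successes = posterior α − prior α and total failures = posterior β − prior β.
Total across both batches: 26−9=17 germinated seeds, 17−10=7 non-germinating seeds.
Subtract the first batch: 17−7=10 germinated seeds and 7−2=5 non-germinating seeds.

10 germinated seeds and 5 non-germinating seeds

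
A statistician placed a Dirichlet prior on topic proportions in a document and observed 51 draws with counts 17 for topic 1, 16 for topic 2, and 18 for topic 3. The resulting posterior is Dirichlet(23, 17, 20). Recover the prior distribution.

Dirichlet(6, 1, 2)

For a Dirichlet(α) prior with multinomial counts c, the posterior is Dirichlet(α + c) componentwise.
Subtract each count from the matching posterior parameter: 23−17=6, 17−16=1, 20−18=2.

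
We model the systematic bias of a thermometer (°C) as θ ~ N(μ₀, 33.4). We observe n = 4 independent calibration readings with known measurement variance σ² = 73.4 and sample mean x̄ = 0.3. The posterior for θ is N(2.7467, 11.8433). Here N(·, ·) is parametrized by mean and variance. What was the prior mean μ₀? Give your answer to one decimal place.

With known observation variance, the Normal–Normal posterior has precision τ_n = τ₀ + n/σ² and mean μ_n = (τ₀μ₀ + (n/σ²)x̄)/τ_n.
Here τ₀ = 1/33.4 = 0.029940 and τ_data = 4/73.4 = 0.054496, so τ_n = 0.084436.
Rearranging for μ₀: μ₀ = (μ_n·τ_n − τ_data·x̄)/τ₀ = (2.7467·0.084436 − 0.054496·0.3) / 0.029940 = 0.215572/0.029940 ≈ 7.2.

μ₀ = 7.2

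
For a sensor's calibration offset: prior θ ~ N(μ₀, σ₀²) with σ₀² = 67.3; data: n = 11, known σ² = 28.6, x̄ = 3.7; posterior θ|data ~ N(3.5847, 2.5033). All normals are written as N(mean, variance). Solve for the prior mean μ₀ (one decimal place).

With known observation variance, the Normal–Normal posterior has precision τ_n = τ₀ + n/σ² and mean μ_n = (τ₀μ₀ + (n/σ²)x̄)/τ_n.
Here τ₀ = 1/67.3 = 0.014859 and τ_data = 11/28.6 = 0.384615, so τ_n = 0.399474.
Rearranging for μ₀: μ₀ = (μ_n·τ_n − τ_data·x̄)/τ₀ = (3.5847·0.399474 − 0.384615·3.7) / 0.014859 = 0.008919/0.014859 ≈ 0.6.

μ₀ = 0.6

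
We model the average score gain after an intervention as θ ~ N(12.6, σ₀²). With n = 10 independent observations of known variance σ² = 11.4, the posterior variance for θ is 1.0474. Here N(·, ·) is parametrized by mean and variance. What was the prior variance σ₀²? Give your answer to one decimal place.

Posterior precision equals prior precision plus data precision: 1/σ_n² = 1/σ₀² + n/σ².
So 1/σ₀² = 1/1.0474 − 10/11.4 = 0.954745 − 0.877193 = 0.077552.
Hence σ₀² = 1/0.077552 ≈ 12.9.

σ₀² = 12.9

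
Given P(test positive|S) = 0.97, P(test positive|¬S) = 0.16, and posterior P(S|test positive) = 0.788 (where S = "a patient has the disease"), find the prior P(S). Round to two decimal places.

In odds form, posterior odds = prior odds × likelihood ratio, so prior odds = posterior odds ÷ LR.
Posterior odds = 0.788/(1−0.788) = 3.7170. LR = 0.97/0.16 = 6.0625.
Prior odds = 3.7170/6.0625 = 0.6131, so P(S) = 0.6131/(1+0.6131) ≈ 0.38.

P(S) = 0.38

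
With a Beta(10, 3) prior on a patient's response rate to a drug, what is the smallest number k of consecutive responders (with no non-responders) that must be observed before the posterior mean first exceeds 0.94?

After k responders and 0 non-responders the posterior is Beta(10+k, 3), with mean (10+k)/(10+3+k).
Set (10+k)/(13+k) > 0.94 and solve: k > (0.94·13 − 10)/(1 − 0.94) = 37.000.
The smallest integer exceeding 37.000 is 38, and checking k=38: (48)/(51) = 0.9412 > 0.94.

k = 38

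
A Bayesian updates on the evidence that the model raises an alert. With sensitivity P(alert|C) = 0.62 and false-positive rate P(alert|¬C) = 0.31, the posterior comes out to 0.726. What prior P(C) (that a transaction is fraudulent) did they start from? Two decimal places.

P(C) = 0.57

In odds form, posterior odds = prior odds × likelihood ratio, so prior odds = posterior odds ÷ LR.
Posterior odds = 0.726/(1−0.726) = 2.6496. LR = 0.62/0.31 = 2.0000.
Prior odds = 2.6496/2.0000 = 1.3248, so P(C) = 1.3248/(1+1.3248) ≈ 0.57.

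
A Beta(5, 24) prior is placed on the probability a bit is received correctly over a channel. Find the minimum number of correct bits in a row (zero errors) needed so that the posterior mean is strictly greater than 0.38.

k = 10

After k correct bits and 0 errors the posterior is Beta(5+k, 24), with mean (5+k)/(5+24+k).
Set (5+k)/(29+k) > 0.38 and solve: k > (0.38·29 − 5)/(1 − 0.38) = 9.710.
The smallest integer exceeding 9.710 is 10, and checking k=10: (15)/(39) = 0.3846 > 0.38.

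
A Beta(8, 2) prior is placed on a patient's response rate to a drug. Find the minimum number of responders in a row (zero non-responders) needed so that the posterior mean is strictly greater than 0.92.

k = 16

After k responders and 0 non-responders the posterior is Beta(8+k, 2), with mean (8+k)/(8+2+k).
Set (8+k)/(10+k) > 0.92 and solve: k > (0.92·10 − 8)/(1 − 0.92) = 15.000.
The smallest integer exceeding 15.000 is 16.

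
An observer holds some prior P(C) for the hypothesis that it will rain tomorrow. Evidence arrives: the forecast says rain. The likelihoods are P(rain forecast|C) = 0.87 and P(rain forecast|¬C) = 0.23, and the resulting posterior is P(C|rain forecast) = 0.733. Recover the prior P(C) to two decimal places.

In odds form, posterior odds = prior odds × likelihood ratio, so prior odds = posterior odds ÷ LR.
Posterior odds = 0.733/(1−0.733) = 2.7453. LR = 0.87/0.23 = 3.7826.
Prior odds = 2.7453/3.7826 = 0.7258, so P(C) = 0.7258/(1+0.7258) ≈ 0.42.

P(C) = 0.42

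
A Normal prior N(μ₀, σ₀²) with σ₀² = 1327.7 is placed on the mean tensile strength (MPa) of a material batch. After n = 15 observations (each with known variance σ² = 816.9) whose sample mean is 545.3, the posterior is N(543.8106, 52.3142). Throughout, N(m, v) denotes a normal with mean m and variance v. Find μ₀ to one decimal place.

μ₀ = 507.5

With known observation variance, the Normal–Normal posterior has precision τ_n = τ₀ + n/σ² and mean μ_n = (τ₀μ₀ + (n/σ²)x̄)/τ_n.
Here τ₀ = 1/1327.7 = 0.000753 and τ_data = 15/816.9 = 0.018362, so τ_n = 0.019115.
Rearranging for μ₀: μ₀ = (μ_n·τ_n − τ_data·x̄)/τ₀ = (543.8106·0.019115 − 0.018362·545.3) / 0.000753 = 0.382141/0.000753 ≈ 507.5.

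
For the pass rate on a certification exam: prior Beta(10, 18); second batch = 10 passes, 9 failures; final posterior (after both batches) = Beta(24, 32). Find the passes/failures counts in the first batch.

4 passes and 5 failures

Because Beta–binomial updating is additive in the counts, the combined data contributed (α_post−α_prior, β_post−β_prior) successes and failures.
Total across both batches: 24−10=14 passes, 32−18=14 failures.
Subtract the second batch: 14−10=4 passes and 14−9=5 failures.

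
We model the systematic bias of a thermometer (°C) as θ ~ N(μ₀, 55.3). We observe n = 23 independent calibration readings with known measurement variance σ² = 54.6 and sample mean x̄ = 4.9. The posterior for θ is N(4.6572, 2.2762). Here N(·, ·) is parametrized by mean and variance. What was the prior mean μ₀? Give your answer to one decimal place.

μ₀ = -1.0

With known observation variance, the Normal–Normal posterior has precision τ_n = τ₀ + n/σ² and mean μ_n = (τ₀μ₀ + (n/σ²)x̄)/τ_n.
Here τ₀ = 1/55.3 = 0.018083 and τ_data = 23/54.6 = 0.421245, so τ_n = 0.439328.
Rearranging for μ₀: μ₀ = (μ_n·τ_n − τ_data·x̄)/τ₀ = (4.6572·0.439328 − 0.421245·4.9) / 0.018083 = -0.018062/0.018083 ≈ -1.0.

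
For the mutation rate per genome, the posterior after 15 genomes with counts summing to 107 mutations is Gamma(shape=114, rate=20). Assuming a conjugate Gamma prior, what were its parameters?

A Gamma(α, β) prior (rate parametrization) on a Poisson rate with n observations summing to S gives posterior Gamma(α+S, β+n).
So α = 114 − 107 = 7 and β = 20 − 15 = 5.

Gamma(shape=7, rate=5)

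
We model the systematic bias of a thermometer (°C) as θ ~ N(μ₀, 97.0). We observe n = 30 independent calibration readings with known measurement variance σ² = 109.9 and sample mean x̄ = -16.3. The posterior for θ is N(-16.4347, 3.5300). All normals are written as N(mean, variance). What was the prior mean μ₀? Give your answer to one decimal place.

μ₀ = -20.0

The posterior mean is a precision-weighted average: μ_n = (τ₀μ₀ + τ_data·x̄)/(τ₀+τ_data), with τ₀=1/σ₀² and τ_data=n/σ².
Here τ₀ = 1/97.0 = 0.010309 and τ_data = 30/109.9 = 0.272975, so τ_n = 0.283284.
Rearranging for μ₀: μ₀ = (μ_n·τ_n − τ_data·x̄)/τ₀ = (-16.4347·0.283284 − 0.272975·-16.3) / 0.010309 = -0.206195/0.010309 ≈ -20.0.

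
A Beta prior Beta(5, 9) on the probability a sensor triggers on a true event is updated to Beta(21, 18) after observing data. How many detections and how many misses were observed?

Under Beta–binomial conjugacy the posterior parameters are (a+s, b+f).
So s = 21 − 5 = 16 and f = 18 − 9 = 9.

16 detections and 9 misses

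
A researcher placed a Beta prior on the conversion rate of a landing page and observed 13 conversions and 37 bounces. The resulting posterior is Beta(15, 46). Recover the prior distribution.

Beta(2, 9)

Under Beta–binomial conjugacy the posterior parameters are (α+s, β+f).
Subtract the data counts: 15−13=2, 46−37=9.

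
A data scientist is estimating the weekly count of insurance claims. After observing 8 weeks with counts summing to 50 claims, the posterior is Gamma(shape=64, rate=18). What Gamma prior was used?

Gamma(shape=14, rate=10)

Gamma–Poisson conjugacy: posterior shape = α + Σxᵢ, posterior rate = β + n.
So α = 64 − 50 = 14 and β = 18 − 8 = 10.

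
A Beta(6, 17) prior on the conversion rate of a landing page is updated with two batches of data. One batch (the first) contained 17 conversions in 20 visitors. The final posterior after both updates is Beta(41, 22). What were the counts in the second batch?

18 conversions and 2 bounces

Sequential conjugate updates are equivalent to a single update on the pooled data, so total successes = posterior α − prior α and total failures = posterior β − prior β.
Total across both batches: 41−6=35 conversions, 22−17=5 bounces.
Subtract the first batch: 35−17=18 conversions and 5−3=2 bounces.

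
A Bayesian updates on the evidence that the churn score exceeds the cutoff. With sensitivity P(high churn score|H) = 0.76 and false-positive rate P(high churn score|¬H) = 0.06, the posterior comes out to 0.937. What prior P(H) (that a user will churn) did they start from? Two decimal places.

P(H) = 0.54

In odds form, posterior odds = prior odds × likelihood ratio, so prior odds = posterior odds ÷ LR.
Posterior odds = 0.937/(1−0.937) = 14.8730. LR = 0.76/0.06 = 12.6667.
Prior odds = 14.8730/12.6667 = 1.1742, so P(H) = 1.1742/(1+1.1742) ≈ 0.54.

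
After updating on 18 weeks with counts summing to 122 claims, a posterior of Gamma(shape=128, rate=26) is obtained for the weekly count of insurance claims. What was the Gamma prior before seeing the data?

Gamma(shape=6, rate=8)

A Gamma(α, β) prior (rate parametrization) on a Poisson rate with n observations summing to S gives posterior Gamma(α+S, β+n).
So α = 128 − 122 = 6 and β = 26 − 18 = 8.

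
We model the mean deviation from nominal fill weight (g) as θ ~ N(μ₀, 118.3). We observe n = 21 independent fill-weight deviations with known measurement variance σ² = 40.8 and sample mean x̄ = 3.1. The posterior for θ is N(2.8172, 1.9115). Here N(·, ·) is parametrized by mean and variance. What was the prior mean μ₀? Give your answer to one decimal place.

The posterior mean is a precision-weighted average: μ_n = (τ₀μ₀ + τ_data·x̄)/(τ₀+τ_data), with τ₀=1/σ₀² and τ_data=n/σ².
Here τ₀ = 1/118.3 = 0.008453 and τ_data = 21/40.8 = 0.514706, so τ_n = 0.523159.
Rearranging for μ₀: μ₀ = (μ_n·τ_n − τ_data·x̄)/τ₀ = (2.8172·0.523159 − 0.514706·3.1) / 0.008453 = -0.121745/0.008453 ≈ -14.4.

μ₀ = -14.4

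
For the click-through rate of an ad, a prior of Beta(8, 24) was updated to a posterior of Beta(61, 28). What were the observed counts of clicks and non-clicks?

53 clicks and 4 non-clicks

A Beta(a, b) prior with s successes and f failures in binomial data gives a Beta(a+s, b+f) posterior.
Match parameters: s=61−8=53, f=28−24=4.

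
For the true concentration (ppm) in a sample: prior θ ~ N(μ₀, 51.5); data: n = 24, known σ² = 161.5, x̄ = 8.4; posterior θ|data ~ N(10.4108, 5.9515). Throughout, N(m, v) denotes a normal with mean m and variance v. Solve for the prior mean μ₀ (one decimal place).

The posterior mean is a precision-weighted average: μ_n = (τ₀μ₀ + τ_data·x̄)/(τ₀+τ_data), with τ₀=1/σ₀² and τ_data=n/σ².
Here τ₀ = 1/51.5 = 0.019417 and τ_data = 24/161.5 = 0.148607, so τ_n = 0.168024.
Rearranging for μ₀: μ₀ = (μ_n·τ_n − τ_data·x̄)/τ₀ = (10.4108·0.168024 − 0.148607·8.4) / 0.019417 = 0.500965/0.019417 ≈ 25.8.

μ₀ = 25.8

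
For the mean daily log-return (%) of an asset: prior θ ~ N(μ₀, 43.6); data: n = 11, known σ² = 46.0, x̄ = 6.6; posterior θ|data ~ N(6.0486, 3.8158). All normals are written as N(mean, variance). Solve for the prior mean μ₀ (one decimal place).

With known observation variance, the Normal–Normal posterior has precision τ_n = τ₀ + n/σ² and mean μ_n = (τ₀μ₀ + (n/σ²)x̄)/τ_n.
Here τ₀ = 1/43.6 = 0.022936 and τ_data = 11/46.0 = 0.239130, so τ_n = 0.262066.
Rearranging for μ₀: μ₀ = (μ_n·τ_n − τ_data·x̄)/τ₀ = (6.0486·0.262066 − 0.239130·6.6) / 0.022936 = 0.006874/0.022936 ≈ 0.3.

μ₀ = 0.3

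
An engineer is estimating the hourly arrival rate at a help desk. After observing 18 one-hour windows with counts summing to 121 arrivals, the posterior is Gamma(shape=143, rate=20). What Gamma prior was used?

Gamma(shape=22, rate=2)

Gamma–Poisson conjugacy: posterior shape = α + Σxᵢ, posterior rate = β + n.
So α = 143 − 121 = 22 and β = 20 − 18 = 2.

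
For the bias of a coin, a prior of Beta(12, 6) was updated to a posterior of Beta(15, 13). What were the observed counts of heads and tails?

Beta is conjugate to the binomial likelihood: posterior = Beta(a+s, b+f).
So s = 15 − 12 = 3 and f = 13 − 6 = 7.

3 heads and 7 tails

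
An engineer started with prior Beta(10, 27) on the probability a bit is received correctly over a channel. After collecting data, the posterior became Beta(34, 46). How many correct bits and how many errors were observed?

A Beta(α, β) prior with s successes and f failures in binomial data gives a Beta(α+s, β+f) posterior.
So s = 34 − 10 = 24 and f = 46 − 27 = 19.

24 correct bits and 19 errors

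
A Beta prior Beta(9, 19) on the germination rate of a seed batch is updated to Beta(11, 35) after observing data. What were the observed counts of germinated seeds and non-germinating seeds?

Under Beta–binomial conjugacy the posterior parameters are (α+s, β+f).
Match parameters: s=11−9=2, f=35−19=16.

2 germinated seeds and 16 non-germinating seeds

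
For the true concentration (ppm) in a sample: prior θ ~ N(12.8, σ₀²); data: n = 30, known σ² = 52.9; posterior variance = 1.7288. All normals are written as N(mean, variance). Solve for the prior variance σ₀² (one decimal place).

For the Normal–Normal model with known σ², precisions add: τ_n = τ₀ + n/σ².
So 1/σ₀² = 1/1.7288 − 30/52.9 = 0.578436 − 0.567108 = 0.011328.
Hence σ₀² = 1/0.011328 ≈ 88.3.

σ₀² = 88.3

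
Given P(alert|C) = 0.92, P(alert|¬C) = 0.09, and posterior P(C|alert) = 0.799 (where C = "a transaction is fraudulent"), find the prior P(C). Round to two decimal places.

In odds form, posterior odds = prior odds × likelihood ratio, so prior odds = posterior odds ÷ LR.
Posterior odds = 0.799/(1−0.799) = 3.9751. LR = 0.92/0.09 = 10.2222.
Prior odds = 3.9751/10.2222 = 0.3889, so P(C) = 0.3889/(1+0.3889) ≈ 0.28.

P(C) = 0.28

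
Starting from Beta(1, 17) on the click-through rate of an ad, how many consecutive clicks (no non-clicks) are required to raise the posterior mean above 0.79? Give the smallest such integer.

k = 63

After k clicks and 0 non-clicks the posterior is Beta(1+k, 17), with mean (1+k)/(1+17+k).
Set (1+k)/(18+k) > 0.79 and solve: k > (0.79·18 − 1)/(1 − 0.79) = 62.952.
The smallest integer exceeding 62.952 is 63, and checking k=63: (64)/(81) = 0.7901 > 0.79.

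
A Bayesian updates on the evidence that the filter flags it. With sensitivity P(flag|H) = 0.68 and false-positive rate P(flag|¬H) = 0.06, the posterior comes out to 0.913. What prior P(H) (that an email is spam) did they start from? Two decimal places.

In odds form, posterior odds = prior odds × likelihood ratio, so prior odds = posterior odds ÷ LR.
Posterior odds = 0.913/(1−0.913) = 10.4943. LR = 0.68/0.06 = 11.3333.
Prior odds = 10.4943/11.3333 = 0.9260, so P(H) = 0.9260/(1+0.9260) ≈ 0.48.

P(H) = 0.48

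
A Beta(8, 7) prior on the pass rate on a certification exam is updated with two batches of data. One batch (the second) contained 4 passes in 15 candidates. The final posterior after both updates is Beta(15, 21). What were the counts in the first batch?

3 passes and 3 failures

Because Beta–binomial updating is additive in the counts, the combined data contributed (α_post−α_prior, β_post−β_prior) successes and failures.
Total across both batches: 15−8=7 passes, 21−7=14 failures.
Subtract the second batch: 7−4=3 passes and 14−11=3 failures.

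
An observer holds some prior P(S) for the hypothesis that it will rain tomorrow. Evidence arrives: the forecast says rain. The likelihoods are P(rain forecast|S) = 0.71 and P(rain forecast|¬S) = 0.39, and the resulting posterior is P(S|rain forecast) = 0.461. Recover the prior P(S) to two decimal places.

In odds form, posterior odds = prior odds × likelihood ratio, so prior odds = posterior odds ÷ LR.
Posterior odds = 0.461/(1−0.461) = 0.8553. LR = 0.71/0.39 = 1.8205.
Prior odds = 0.8553/1.8205 = 0.4698, so P(S) = 0.4698/(1+0.4698) ≈ 0.32.

P(S) = 0.32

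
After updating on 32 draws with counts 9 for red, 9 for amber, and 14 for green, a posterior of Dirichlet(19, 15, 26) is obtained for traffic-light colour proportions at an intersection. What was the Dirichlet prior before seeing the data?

For a Dirichlet(α) prior with multinomial counts c, the posterior is Dirichlet(α + c) componentwise.
Subtract each count from the matching posterior parameter: 19−9=10, 15−9=6, 26−14=12.

Dirichlet(10, 6, 12)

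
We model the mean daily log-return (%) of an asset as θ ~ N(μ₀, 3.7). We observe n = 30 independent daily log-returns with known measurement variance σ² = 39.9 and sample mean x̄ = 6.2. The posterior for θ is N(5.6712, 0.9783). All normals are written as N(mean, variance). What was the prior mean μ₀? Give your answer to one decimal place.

μ₀ = 4.2

The posterior mean is a precision-weighted average: μ_n = (τ₀μ₀ + τ_data·x̄)/(τ₀+τ_data), with τ₀=1/σ₀² and τ_data=n/σ².
Here τ₀ = 1/3.7 = 0.270270 and τ_data = 30/39.9 = 0.751880, so τ_n = 1.022150.
Rearranging for μ₀: μ₀ = (μ_n·τ_n − τ_data·x̄)/τ₀ = (5.6712·1.022150 − 0.751880·6.2) / 0.270270 = 1.135161/0.270270 ≈ 4.2.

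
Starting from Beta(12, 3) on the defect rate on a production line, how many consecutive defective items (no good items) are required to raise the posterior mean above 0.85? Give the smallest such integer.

After k defective items and 0 good items the posterior is Beta(12+k, 3), with mean (12+k)/(12+3+k).
Set (12+k)/(15+k) > 0.85 and solve: k > (0.85·15 − 12)/(1 − 0.85) = 5.000.
The smallest integer exceeding 5.000 is 6.

k = 6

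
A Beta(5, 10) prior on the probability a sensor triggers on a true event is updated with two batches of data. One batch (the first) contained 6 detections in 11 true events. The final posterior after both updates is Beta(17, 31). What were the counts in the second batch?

6 detections and 16 misses

Sequential conjugate updates are equivalent to a single update on the pooled data, so total successes = posterior α − prior α and total failures = posterior β − prior β.
Total across both batches: 17−5=12 detections, 31−10=21 misses.
Subtract the first batch: 12−6=6 detections and 21−5=16 misses.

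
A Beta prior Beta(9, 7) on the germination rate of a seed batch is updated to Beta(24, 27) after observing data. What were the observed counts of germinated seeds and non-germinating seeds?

15 germinated seeds and 20 non-germinating seeds

Under Beta–binomial conjugacy the posterior parameters are (a+s, b+f).
Match parameters: s=24−9=15, f=27−7=20.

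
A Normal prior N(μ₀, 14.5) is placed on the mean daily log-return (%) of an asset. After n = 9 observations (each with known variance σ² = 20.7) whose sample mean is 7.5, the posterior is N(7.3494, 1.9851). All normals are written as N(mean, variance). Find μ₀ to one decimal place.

μ₀ = 6.4

With known observation variance, the Normal–Normal posterior has precision τ_n = τ₀ + n/σ² and mean μ_n = (τ₀μ₀ + (n/σ²)x̄)/τ_n.
Here τ₀ = 1/14.5 = 0.068966 and τ_data = 9/20.7 = 0.434783, so τ_n = 0.503749.
Rearranging for μ₀: μ₀ = (μ_n·τ_n − τ_data·x̄)/τ₀ = (7.3494·0.503749 − 0.434783·7.5) / 0.068966 = 0.441380/0.068966 ≈ 6.4.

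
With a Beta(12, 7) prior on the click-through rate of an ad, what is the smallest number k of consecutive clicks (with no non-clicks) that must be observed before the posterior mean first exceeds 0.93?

After k clicks and 0 non-clicks the posterior is Beta(12+k, 7), with mean (12+k)/(12+7+k).
Set (12+k)/(19+k) > 0.93 and solve: k > (0.93·19 − 12)/(1 − 0.93) = 81.000.
The smallest integer exceeding 81.000 is 82.

k = 82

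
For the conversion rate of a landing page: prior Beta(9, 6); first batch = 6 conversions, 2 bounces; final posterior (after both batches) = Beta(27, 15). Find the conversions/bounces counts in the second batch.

Sequential conjugate updates are equivalent to a single update on the pooled data, so total successes = posterior α − prior α and total failures = posterior β − prior β.
Total across both batches: 27−9=18 conversions, 15−6=9 bounces.
Subtract the first batch: 18−6=12 conversions and 9−2=7 bounces.

12 conversions and 7 bounces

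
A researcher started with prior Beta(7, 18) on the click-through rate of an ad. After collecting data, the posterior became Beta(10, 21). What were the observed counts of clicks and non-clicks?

3 clicks and 3 non-clicks

Beta is conjugate to the binomial likelihood: posterior = Beta(a+s, b+f).
So s = 10 − 7 = 3 and f = 21 − 18 = 3.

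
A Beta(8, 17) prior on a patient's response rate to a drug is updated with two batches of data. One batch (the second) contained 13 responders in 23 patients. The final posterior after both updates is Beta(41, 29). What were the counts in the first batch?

20 responders and 2 non-responders

Sequential conjugate updates are equivalent to a single update on the pooled data, so total successes = posterior α − prior α and total failures = posterior β − prior β.
Total across both batches: 41−8=33 responders, 29−17=12 non-responders.
Subtract the second batch: 33−13=20 responders and 12−10=2 non-responders.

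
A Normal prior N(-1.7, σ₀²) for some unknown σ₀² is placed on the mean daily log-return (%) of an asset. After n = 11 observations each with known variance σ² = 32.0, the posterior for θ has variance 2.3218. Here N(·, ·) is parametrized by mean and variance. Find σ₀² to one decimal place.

Posterior precision equals prior precision plus data precision: 1/σ_n² = 1/σ₀² + n/σ².
So 1/σ₀² = 1/2.3218 − 11/32.0 = 0.430700 − 0.343750 = 0.086950.
Hence σ₀² = 1/0.086950 ≈ 11.5.

σ₀² = 11.5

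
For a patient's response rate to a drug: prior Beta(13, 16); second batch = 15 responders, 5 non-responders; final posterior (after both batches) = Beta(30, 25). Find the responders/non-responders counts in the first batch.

2 responders and 4 non-responders

Sequential conjugate updates are equivalent to a single update on the pooled data, so total successes = posterior α − prior α and total failures = posterior β − prior β.
Total across both batches: 30−13=17 responders, 25−16=9 non-responders.
Subtract the second batch: 17−15=2 responders and 9−5=4 non-responders.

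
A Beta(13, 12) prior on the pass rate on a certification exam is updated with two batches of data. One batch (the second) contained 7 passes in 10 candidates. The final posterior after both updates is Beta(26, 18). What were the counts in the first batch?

6 passes and 3 failures

Sequential conjugate updates are equivalent to a single update on the pooled data, so total successes = posterior α − prior α and total failures = posterior β − prior β.
Total across both batches: 26−13=13 passes, 18−12=6 failures.
Subtract the second batch: 13−7=6 passes and 6−3=3 failures.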